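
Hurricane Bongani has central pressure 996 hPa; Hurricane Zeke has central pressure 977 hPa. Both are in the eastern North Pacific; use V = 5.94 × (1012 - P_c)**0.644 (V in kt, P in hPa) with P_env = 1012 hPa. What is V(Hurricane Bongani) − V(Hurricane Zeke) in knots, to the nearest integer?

-23 kt

Hurricane Bongani: ΔP = 16; V ≈ 5.94 × 16^0.644 ≈ 35.42 kt.
Hurricane Zeke: ΔP = 35; V ≈ 5.94 × 35^0.644 ≈ 58.64 kt.
Difference ≈ 35.42 − 58.64 = -23.22 → -23 kt.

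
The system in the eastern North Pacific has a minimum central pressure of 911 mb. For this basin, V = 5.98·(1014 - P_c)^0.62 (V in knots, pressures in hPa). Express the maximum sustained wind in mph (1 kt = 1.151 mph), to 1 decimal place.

121.8 mph

ΔP = 1014 − 911 = 103 mb.
V ≈ 5.98 × 103^0.62 = 5.98 × 17.699 ≈ 105.843 kt.
105.843 × 1.151 ≈ 121.82 mph → 121.8 mph.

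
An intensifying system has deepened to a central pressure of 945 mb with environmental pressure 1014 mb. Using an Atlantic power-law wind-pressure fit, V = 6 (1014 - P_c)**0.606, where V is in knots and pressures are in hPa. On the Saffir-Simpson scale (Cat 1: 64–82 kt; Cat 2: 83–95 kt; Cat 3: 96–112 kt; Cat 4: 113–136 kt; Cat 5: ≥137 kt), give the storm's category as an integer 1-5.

ΔP = 1014 − 945 = 69 mb.
V ≈ 6 × 69^0.606 = 6 × 13.01 ≈ 78 kt.
78 kt falls in the Category 1 band.

1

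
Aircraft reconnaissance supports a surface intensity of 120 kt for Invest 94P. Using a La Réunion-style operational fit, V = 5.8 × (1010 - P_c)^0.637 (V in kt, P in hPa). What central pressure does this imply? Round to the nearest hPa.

ΔP = (V / 5.8)^(1/0.637) = (120/5.8)^1.570.
120/5.8 = 20.690; 20.690^1.570 ≈ 116.29 hPa.
P_c = 1010 − 116.29 = 893.71 ≈ 894 hPa.

894 hPa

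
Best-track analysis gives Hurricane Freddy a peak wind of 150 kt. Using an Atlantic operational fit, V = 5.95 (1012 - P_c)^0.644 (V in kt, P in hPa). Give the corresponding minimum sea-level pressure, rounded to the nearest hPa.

862 hPa

ΔP = (V / 5.95)^(1/0.644) = (150/5.95)^1.553.
150/5.95 = 25.210; 25.210^1.553 ≈ 150.09 hPa.
P_c = 1012 − 150.09 = 861.91 ≈ 862 hPa.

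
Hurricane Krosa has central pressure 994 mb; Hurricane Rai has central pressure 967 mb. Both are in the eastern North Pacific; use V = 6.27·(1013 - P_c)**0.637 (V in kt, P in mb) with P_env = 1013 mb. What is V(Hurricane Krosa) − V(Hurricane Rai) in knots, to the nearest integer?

Hurricane Krosa: ΔP = 19; V ≈ 6.27 × 19^0.637 ≈ 40.91 kt.
Hurricane Rai: ΔP = 46; V ≈ 6.27 × 46^0.637 ≈ 71.85 kt.
Difference ≈ 40.91 − 71.85 = -30.94 → -31 kt.

-31 kt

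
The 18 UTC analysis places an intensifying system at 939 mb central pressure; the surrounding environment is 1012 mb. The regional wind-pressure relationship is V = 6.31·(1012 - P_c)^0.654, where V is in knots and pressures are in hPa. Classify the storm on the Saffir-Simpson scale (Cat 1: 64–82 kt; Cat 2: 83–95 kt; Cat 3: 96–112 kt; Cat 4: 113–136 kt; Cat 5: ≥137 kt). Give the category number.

3

ΔP = 1012 − 939 = 73 mb.
V ≈ 6.31 × 73^0.654 = 6.31 × 16.54 ≈ 104 kt.
104 kt falls in the Category 3 band.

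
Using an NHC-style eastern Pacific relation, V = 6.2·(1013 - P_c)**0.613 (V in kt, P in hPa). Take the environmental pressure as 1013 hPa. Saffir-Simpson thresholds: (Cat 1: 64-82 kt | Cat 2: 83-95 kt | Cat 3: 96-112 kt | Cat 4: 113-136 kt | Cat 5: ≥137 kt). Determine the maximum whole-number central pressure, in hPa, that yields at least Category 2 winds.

Category 2 begins at V = 83 kt.
Required ΔP = (83/6.2)^(1/0.613) = 13.387^1.631 ≈ 68.86 hPa.
P_c ≤ 1013 − 68.86 = 944.14, so the highest integer P_c is 944 hPa.

944 hPa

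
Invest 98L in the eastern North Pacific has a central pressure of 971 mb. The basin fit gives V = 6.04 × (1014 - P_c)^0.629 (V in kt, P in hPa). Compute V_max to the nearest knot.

ΔP = 1014 − 971 = 43 mb.
43^0.629 ≈ 10.653.
V ≈ 6.04 × 10.653 ≈ 64.3 kt.

64 kt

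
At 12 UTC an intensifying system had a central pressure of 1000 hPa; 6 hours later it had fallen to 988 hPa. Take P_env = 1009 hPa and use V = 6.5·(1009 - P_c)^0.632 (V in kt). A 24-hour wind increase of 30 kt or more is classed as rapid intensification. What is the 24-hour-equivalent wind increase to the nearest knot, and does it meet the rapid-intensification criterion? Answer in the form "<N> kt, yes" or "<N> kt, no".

74 kt, yes

V₁: ΔP = 9, V ≈ 6.5 × 9^0.632 ≈ 26.06 kt.
V₂: ΔP = 21, V ≈ 6.5 × 21^0.632 ≈ 44.52 kt.
ΔV over 6 h = 18.46 kt → 24 h equivalent = 18.46 × 24/6 ≈ 73.84 kt.
74 kt ≥ 30 kt ⇒ rapid intensification.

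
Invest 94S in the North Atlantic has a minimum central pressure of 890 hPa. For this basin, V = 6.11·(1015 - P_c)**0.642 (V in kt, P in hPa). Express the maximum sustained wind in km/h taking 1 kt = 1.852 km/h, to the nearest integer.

251 km/h

ΔP = 1015 − 890 = 125 hPa.
V ≈ 6.11 × 125^0.642 = 6.11 × 22.193 ≈ 135.599 kt.
135.599 × 1.852 ≈ 251.13 km/h → 251 km/h.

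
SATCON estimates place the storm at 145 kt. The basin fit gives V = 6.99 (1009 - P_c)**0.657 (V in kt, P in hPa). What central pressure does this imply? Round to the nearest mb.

ΔP = (V / 6.99)^(1/0.657) = (145/6.99)^1.522.
145/6.99 = 20.744; 20.744^1.522 ≈ 101.02 mb.
P_c = 1009 − 101.02 = 907.98 ≈ 908 mb.

908 mb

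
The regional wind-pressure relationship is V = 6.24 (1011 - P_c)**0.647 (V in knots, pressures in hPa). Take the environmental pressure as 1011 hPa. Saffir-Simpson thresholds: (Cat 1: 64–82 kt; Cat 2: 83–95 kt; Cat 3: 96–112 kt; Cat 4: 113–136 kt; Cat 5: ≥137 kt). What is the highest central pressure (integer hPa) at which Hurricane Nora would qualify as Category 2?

956 hPa

Category 2 begins at V = 83 kt.
Required ΔP = (83/6.24)^(1/0.647) = 13.301^1.546 ≈ 54.59 hPa.
P_c ≤ 1011 − 54.59 = 956.41, so the highest integer P_c is 956 hPa.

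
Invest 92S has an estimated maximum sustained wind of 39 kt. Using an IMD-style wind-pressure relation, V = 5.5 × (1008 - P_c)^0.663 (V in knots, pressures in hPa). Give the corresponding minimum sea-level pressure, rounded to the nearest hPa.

ΔP = (V / 5.5)^(1/0.663) = (39/5.5)^1.508.
39/5.5 = 7.091; 7.091^1.508 ≈ 19.19 hPa.
P_c = 1008 − 19.19 = 988.81 ≈ 989 hPa.

989 hPa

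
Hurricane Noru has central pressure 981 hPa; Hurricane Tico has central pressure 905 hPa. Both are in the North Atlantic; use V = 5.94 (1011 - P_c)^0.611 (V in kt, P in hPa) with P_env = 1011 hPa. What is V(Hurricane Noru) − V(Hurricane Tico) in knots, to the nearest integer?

-55 kt

Hurricane Noru: ΔP = 30; V ≈ 5.94 × 30^0.611 ≈ 47.46 kt.
Hurricane Tico: ΔP = 106; V ≈ 5.94 × 106^0.611 ≈ 102.62 kt.
Difference ≈ 47.46 − 102.62 = -55.16 → -55 kt.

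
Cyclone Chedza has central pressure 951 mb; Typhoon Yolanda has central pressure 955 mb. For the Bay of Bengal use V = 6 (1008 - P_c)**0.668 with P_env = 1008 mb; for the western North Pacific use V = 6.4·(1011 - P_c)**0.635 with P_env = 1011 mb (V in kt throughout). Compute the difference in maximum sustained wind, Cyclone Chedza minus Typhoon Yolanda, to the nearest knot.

Cyclone Chedza: ΔP = 57; V ≈ 6 × 57^0.668 ≈ 89.35 kt.
Typhoon Yolanda: ΔP = 56; V ≈ 6.4 × 56^0.635 ≈ 82.47 kt.
Difference ≈ 89.35 − 82.47 = 6.88 → 7 kt.

7 kt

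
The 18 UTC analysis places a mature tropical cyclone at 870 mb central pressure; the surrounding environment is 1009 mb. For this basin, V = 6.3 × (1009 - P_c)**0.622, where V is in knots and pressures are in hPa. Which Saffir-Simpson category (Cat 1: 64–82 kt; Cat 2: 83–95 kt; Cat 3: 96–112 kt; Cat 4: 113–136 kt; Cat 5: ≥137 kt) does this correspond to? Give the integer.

4

ΔP = 1009 − 870 = 139 mb.
V ≈ 6.3 × 139^0.622 = 6.3 × 21.53 ≈ 136 kt.
136 kt falls in the Category 4 band.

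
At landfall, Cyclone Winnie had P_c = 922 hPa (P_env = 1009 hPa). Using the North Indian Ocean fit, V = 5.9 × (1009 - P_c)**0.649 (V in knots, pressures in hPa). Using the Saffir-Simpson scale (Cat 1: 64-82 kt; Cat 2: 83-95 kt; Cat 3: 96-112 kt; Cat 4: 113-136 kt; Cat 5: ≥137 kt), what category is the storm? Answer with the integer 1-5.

ΔP = 1009 − 922 = 87 hPa.
V ≈ 5.9 × 87^0.649 = 5.9 × 18.14 ≈ 107 kt.
107 kt falls in the Category 3 band.

3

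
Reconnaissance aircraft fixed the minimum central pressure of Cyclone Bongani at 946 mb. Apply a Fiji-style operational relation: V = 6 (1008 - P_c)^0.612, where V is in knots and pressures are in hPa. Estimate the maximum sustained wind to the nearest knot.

75 kt

ΔP = 1008 − 946 = 62 mb.
62^0.612 ≈ 12.501.
V ≈ 6 × 12.501 ≈ 75.0 kt.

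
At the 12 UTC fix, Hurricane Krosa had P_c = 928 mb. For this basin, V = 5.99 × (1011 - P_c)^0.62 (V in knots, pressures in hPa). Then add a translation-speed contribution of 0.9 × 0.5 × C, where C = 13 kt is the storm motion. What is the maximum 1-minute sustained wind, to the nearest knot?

ΔP = 1011 − 928 = 83 mb.
83^0.62 ≈ 15.482.
V ≈ 5.99 × 15.482 ≈ 92.7 kt.
Translation term: 0.9 × 0.5 × 13 = 5.85 kt.
Corrected V ≈ 98.55 kt → 99 kt.

99 kt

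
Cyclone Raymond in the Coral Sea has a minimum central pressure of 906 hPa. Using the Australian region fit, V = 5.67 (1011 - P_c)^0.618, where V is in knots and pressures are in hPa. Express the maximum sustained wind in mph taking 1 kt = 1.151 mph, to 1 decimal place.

ΔP = 1011 − 906 = 105 hPa.
V ≈ 5.67 × 105^0.618 = 5.67 × 17.746 ≈ 100.619 kt.
100.619 × 1.151 ≈ 115.81 mph → 115.8 mph.

115.8 mph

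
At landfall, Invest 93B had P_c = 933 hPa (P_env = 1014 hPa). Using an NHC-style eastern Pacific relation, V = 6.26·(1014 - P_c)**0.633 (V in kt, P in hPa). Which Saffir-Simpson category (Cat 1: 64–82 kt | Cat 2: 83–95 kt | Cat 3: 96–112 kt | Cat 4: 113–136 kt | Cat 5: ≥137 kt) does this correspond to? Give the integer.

3

ΔP = 1014 − 933 = 81 hPa.
V ≈ 6.26 × 81^0.633 = 6.26 × 16.15 ≈ 101 kt.
101 kt falls in the Category 3 band.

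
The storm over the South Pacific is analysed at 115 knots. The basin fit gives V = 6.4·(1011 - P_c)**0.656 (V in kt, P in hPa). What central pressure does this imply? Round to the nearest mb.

ΔP = (V / 6.4)^(1/0.656) = (115/6.4)^1.524.
115/6.4 = 17.969; 17.969^1.524 ≈ 81.73 mb.
P_c = 1011 − 81.73 = 929.27 ≈ 929 mb.

929 mb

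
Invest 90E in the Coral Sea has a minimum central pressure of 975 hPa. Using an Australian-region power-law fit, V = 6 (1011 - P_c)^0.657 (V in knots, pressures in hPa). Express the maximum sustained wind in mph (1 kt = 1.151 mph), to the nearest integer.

73 mph

ΔP = 1011 − 975 = 36 hPa.
V ≈ 6 × 36^0.657 = 6 × 10.532 ≈ 63.189 kt.
63.189 × 1.151 ≈ 72.73 mph → 73 mph.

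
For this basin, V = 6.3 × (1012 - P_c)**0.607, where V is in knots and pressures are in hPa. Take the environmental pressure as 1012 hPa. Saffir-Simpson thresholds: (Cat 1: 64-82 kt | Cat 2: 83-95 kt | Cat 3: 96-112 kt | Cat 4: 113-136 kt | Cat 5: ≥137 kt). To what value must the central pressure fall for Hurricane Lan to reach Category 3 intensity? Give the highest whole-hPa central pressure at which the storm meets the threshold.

923 hPa

Category 3 begins at V = 96 kt.
Required ΔP = (96/6.3)^(1/0.607) = 15.238^1.647 ≈ 88.88 hPa.
P_c ≤ 1012 − 88.88 = 923.12, so the highest integer P_c is 923 hPa.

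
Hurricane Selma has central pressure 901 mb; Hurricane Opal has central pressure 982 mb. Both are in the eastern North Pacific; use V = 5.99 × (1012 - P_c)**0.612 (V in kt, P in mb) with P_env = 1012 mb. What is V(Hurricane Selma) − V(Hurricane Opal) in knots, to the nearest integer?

59 kt

Hurricane Selma: ΔP = 111; V ≈ 5.99 × 111^0.612 ≈ 106.95 kt.
Hurricane Opal: ΔP = 30; V ≈ 5.99 × 30^0.612 ≈ 48.02 kt.
Difference ≈ 106.95 − 48.02 = 58.93 → 59 kt.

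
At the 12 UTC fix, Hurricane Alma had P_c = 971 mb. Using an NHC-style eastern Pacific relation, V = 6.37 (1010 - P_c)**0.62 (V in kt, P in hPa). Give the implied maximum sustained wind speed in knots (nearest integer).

ΔP = 1010 − 971 = 39 mb.
39^0.62 ≈ 9.693.
V ≈ 6.37 × 9.693 ≈ 61.7 kt.

62 kt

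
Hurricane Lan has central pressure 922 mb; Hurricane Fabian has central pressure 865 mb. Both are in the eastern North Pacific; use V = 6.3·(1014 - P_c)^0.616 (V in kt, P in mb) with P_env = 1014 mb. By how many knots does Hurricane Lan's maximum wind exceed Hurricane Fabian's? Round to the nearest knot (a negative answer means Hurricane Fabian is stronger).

Hurricane Lan: ΔP = 92; V ≈ 6.3 × 92^0.616 ≈ 102.10 kt.
Hurricane Fabian: ΔP = 149; V ≈ 6.3 × 149^0.616 ≈ 137.41 kt.
Difference ≈ 102.10 − 137.41 = -35.31 → -35 kt.

-35 kt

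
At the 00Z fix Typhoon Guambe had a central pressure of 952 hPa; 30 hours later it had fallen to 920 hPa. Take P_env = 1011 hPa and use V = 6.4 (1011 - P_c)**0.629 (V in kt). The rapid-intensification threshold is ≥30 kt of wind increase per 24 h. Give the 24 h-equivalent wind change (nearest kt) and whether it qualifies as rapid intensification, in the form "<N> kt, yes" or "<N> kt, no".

V₁: ΔP = 59, V ≈ 6.4 × 59^0.629 ≈ 83.19 kt.
V₂: ΔP = 91, V ≈ 6.4 × 91^0.629 ≈ 109.25 kt.
ΔV over 30 h = 26.06 kt → 24 h equivalent = 26.06 × 24/30 ≈ 20.85 kt.
21 kt < 30 kt ⇒ not rapid intensification.

21 kt, no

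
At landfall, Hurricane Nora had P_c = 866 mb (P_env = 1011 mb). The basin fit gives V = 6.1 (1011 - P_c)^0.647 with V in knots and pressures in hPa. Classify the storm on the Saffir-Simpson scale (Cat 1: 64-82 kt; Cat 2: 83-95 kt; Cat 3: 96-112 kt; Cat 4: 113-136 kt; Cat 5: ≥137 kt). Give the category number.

5

ΔP = 1011 − 866 = 145 mb.
V ≈ 6.1 × 145^0.647 = 6.1 × 25.03 ≈ 153 kt.
153 kt falls in the Category 5 band.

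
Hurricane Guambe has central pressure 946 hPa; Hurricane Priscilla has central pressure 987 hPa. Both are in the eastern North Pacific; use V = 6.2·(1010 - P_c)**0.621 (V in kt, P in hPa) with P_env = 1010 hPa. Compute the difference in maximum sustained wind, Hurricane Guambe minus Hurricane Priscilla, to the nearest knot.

Hurricane Guambe: ΔP = 64; V ≈ 6.2 × 64^0.621 ≈ 82.04 kt.
Hurricane Priscilla: ΔP = 23; V ≈ 6.2 × 23^0.621 ≈ 43.45 kt.
Difference ≈ 82.04 − 43.45 = 38.59 → 39 kt.

39 kt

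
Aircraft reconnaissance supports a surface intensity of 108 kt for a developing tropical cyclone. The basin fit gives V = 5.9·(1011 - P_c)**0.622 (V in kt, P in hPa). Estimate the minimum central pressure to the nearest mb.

904 mb

ΔP = (V / 5.9)^(1/0.622) = (108/5.9)^1.608.
108/5.9 = 18.305; 18.305^1.608 ≈ 107.12 mb.
P_c = 1011 − 107.12 = 903.88 ≈ 904 mb.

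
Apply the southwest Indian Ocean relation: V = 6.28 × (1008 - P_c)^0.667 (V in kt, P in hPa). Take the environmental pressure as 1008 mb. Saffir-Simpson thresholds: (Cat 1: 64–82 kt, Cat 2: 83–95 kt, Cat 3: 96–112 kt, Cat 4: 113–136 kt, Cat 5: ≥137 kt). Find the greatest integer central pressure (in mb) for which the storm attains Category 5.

906 mb

Category 5 begins at V = 137 kt.
Required ΔP = (137/6.28)^(1/0.667) = 21.815^1.499 ≈ 101.66 mb.
P_c ≤ 1008 − 101.66 = 906.34, so the highest integer P_c is 906 mb.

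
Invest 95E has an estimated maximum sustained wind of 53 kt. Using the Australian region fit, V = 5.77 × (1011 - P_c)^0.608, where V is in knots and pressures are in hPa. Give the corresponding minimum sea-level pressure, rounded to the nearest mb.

ΔP = (V / 5.77)^(1/0.608) = (53/5.77)^1.645.
53/5.77 = 9.185; 9.185^1.645 ≈ 38.37 mb.
P_c = 1011 − 38.37 = 972.63 ≈ 973 mb.

973 mb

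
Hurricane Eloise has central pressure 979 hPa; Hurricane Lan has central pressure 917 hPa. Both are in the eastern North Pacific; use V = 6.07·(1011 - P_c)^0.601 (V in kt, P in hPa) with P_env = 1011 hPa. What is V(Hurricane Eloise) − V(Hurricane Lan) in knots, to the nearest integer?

-44 kt

Hurricane Eloise: ΔP = 32; V ≈ 6.07 × 32^0.601 ≈ 48.73 kt.
Hurricane Lan: ΔP = 94; V ≈ 6.07 × 94^0.601 ≈ 93.12 kt.
Difference ≈ 48.73 − 93.12 = -44.39 → -44 kt.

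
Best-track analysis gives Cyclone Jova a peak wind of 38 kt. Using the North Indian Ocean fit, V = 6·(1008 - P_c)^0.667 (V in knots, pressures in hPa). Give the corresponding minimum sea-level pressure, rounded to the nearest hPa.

992 hPa

ΔP = (V / 6)^(1/0.667) = (38/6)^1.499.
38/6 = 6.333; 6.333^1.499 ≈ 15.92 hPa.
P_c = 1008 − 15.92 = 992.08 ≈ 992 hPa.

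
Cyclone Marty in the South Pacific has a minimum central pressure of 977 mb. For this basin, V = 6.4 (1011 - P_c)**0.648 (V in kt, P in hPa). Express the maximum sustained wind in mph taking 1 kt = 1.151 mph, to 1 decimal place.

72.4 mph

ΔP = 1011 − 977 = 34 mb.
V ≈ 6.4 × 34^0.648 = 6.4 × 9.826 ≈ 62.890 kt.
62.890 × 1.151 ≈ 72.39 mph → 72.4 mph.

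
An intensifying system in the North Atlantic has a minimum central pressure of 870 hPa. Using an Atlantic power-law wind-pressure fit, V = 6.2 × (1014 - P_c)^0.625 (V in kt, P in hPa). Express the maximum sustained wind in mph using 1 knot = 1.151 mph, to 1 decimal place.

ΔP = 1014 − 870 = 144 hPa.
V ≈ 6.2 × 144^0.625 = 6.2 × 22.335 ≈ 138.474 kt.
138.474 × 1.151 ≈ 159.38 mph → 159.4 mph.

159.4 mph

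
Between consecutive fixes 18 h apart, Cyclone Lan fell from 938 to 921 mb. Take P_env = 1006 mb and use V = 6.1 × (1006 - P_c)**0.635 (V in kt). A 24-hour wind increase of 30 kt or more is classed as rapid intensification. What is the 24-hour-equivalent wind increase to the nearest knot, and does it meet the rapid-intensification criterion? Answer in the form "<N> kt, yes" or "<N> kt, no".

V₁: ΔP = 68, V ≈ 6.1 × 68^0.635 ≈ 88.91 kt.
V₂: ΔP = 85, V ≈ 6.1 × 85^0.635 ≈ 102.45 kt.
ΔV over 18 h = 13.54 kt → 24 h equivalent = 13.54 × 24/18 ≈ 18.05 kt.
18 kt < 30 kt ⇒ not rapid intensification.

18 kt, no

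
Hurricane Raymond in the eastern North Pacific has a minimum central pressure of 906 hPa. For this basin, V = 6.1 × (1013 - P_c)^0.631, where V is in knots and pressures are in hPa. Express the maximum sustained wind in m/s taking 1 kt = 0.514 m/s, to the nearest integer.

60 m/s

ΔP = 1013 − 906 = 107 hPa.
V ≈ 6.1 × 107^0.631 = 6.1 × 19.078 ≈ 116.378 kt.
116.378 × 0.514 ≈ 59.82 m/s → 60 m/s.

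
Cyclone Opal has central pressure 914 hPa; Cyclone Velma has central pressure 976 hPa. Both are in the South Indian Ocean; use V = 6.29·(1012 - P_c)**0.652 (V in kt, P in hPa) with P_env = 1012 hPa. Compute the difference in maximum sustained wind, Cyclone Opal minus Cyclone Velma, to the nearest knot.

60 kt

Cyclone Opal: ΔP = 98; V ≈ 6.29 × 98^0.652 ≈ 125.01 kt.
Cyclone Velma: ΔP = 36; V ≈ 6.29 × 36^0.652 ≈ 65.07 kt.
Difference ≈ 125.01 − 65.07 = 59.94 → 60 kt.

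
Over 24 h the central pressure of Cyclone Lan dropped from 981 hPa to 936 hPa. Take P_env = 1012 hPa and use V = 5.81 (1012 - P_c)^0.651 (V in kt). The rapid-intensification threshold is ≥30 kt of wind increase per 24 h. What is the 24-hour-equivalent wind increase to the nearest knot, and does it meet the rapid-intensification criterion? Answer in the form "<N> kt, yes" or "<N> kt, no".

43 kt, yes

V₁: ΔP = 31, V ≈ 5.81 × 31^0.651 ≈ 54.33 kt.
V₂: ΔP = 76, V ≈ 5.81 × 76^0.651 ≈ 97.41 kt.
ΔV over 24 h = 43.08 kt → 24 h equivalent = 43.08 × 24/24 ≈ 43.08 kt.
43 kt ≥ 30 kt ⇒ rapid intensification.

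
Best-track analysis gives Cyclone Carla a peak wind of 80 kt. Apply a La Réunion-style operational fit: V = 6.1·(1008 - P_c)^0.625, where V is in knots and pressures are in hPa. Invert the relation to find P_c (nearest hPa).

947 hPa

ΔP = (V / 6.1)^(1/0.625) = (80/6.1)^1.600.
80/6.1 = 13.115; 13.115^1.600 ≈ 61.44 hPa.
P_c = 1008 − 61.44 = 946.56 ≈ 947 hPa.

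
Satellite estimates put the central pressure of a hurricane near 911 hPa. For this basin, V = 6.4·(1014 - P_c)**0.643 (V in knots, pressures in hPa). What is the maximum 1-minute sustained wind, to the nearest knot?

126 kt

ΔP = 1014 − 911 = 103 hPa.
103^0.643 ≈ 19.690.
V ≈ 6.4 × 19.690 ≈ 126.0 kt.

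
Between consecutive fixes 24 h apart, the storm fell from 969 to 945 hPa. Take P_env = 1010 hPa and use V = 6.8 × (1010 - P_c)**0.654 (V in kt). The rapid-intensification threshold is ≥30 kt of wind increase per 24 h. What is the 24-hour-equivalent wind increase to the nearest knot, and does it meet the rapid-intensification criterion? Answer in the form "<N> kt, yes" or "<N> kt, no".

V₁: ΔP = 41, V ≈ 6.8 × 41^0.654 ≈ 77.14 kt.
V₂: ΔP = 65, V ≈ 6.8 × 65^0.654 ≈ 104.27 kt.
ΔV over 24 h = 27.13 kt → 24 h equivalent = 27.13 × 24/24 ≈ 27.13 kt.
27 kt < 30 kt ⇒ not rapid intensification.

27 kt, no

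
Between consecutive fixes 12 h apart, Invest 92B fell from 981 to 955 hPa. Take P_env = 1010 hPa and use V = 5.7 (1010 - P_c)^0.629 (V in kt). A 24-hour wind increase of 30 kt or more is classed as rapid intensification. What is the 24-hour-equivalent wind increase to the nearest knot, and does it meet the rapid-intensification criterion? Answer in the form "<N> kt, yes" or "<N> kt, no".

V₁: ΔP = 29, V ≈ 5.7 × 29^0.629 ≈ 47.39 kt.
V₂: ΔP = 55, V ≈ 5.7 × 55^0.629 ≈ 70.89 kt.
ΔV over 12 h = 23.50 kt → 24 h equivalent = 23.50 × 24/12 ≈ 47.00 kt.
47 kt ≥ 30 kt ⇒ rapid intensification.

47 kt, yes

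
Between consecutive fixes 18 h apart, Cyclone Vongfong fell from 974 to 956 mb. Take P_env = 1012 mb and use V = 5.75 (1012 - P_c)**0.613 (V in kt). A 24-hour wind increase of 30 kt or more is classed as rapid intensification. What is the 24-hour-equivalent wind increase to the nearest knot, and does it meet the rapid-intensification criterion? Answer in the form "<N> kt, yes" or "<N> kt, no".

V₁: ΔP = 38, V ≈ 5.75 × 38^0.613 ≈ 53.47 kt.
V₂: ΔP = 56, V ≈ 5.75 × 56^0.613 ≈ 67.81 kt.
ΔV over 18 h = 14.34 kt → 24 h equivalent = 14.34 × 24/18 ≈ 19.12 kt.
19 kt < 30 kt ⇒ not rapid intensification.

19 kt, no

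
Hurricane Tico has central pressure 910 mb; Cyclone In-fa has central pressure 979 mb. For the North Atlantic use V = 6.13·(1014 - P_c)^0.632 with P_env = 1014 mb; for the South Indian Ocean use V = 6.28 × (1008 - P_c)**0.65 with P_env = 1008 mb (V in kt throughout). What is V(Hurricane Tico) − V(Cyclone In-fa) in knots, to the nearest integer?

Hurricane Tico: ΔP = 104; V ≈ 6.13 × 104^0.632 ≈ 115.41 kt.
Cyclone In-fa: ΔP = 29; V ≈ 6.28 × 29^0.65 ≈ 56.04 kt.
Difference ≈ 115.41 − 56.04 = 59.37 → 59 kt.

59 kt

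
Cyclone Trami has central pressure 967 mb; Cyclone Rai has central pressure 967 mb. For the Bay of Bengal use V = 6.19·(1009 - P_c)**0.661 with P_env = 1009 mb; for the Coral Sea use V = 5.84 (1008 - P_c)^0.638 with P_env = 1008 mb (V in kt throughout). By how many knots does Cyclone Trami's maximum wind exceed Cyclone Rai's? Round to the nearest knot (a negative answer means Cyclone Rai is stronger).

Cyclone Trami: ΔP = 42; V ≈ 6.19 × 42^0.661 ≈ 73.22 kt.
Cyclone Rai: ΔP = 41; V ≈ 5.84 × 41^0.638 ≈ 62.43 kt.
Difference ≈ 73.22 − 62.43 = 10.79 → 11 kt.

11 kt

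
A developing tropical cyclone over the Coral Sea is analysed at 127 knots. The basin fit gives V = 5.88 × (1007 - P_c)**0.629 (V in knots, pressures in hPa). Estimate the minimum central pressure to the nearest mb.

875 mb

ΔP = (V / 5.88)^(1/0.629) = (127/5.88)^1.590.
127/5.88 = 21.599; 21.599^1.590 ≈ 132.28 mb.
P_c = 1007 − 132.28 = 874.72 ≈ 875 mb.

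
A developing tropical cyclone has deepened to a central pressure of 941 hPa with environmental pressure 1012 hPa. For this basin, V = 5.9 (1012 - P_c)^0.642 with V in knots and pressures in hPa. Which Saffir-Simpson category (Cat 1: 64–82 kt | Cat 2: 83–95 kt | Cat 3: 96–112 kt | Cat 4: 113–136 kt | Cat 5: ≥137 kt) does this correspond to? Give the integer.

ΔP = 1012 − 941 = 71 hPa.
V ≈ 5.9 × 71^0.642 = 5.9 × 15.44 ≈ 91 kt.
91 kt falls in the Category 2 band.

2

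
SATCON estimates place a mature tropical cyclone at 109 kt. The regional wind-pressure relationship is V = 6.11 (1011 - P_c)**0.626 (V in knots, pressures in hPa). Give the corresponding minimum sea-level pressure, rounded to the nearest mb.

ΔP = (V / 6.11)^(1/0.626) = (109/6.11)^1.597.
109/6.11 = 17.840; 17.840^1.597 ≈ 99.77 mb.
P_c = 1011 − 99.77 = 911.23 ≈ 911 mb.

911 mb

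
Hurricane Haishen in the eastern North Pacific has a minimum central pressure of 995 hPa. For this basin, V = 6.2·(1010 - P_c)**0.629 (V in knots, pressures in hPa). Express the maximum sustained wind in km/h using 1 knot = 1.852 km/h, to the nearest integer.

ΔP = 1010 − 995 = 15 hPa.
V ≈ 6.2 × 15^0.629 = 6.2 × 5.492 ≈ 34.053 kt.
34.053 × 1.852 ≈ 63.07 km/h → 63 km/h.

63 km/h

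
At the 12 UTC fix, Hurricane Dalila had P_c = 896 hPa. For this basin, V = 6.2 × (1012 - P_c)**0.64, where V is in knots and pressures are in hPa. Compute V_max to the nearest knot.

130 kt

ΔP = 1012 − 896 = 116 hPa.
116^0.64 ≈ 20.953.
V ≈ 6.2 × 20.953 ≈ 129.9 kt.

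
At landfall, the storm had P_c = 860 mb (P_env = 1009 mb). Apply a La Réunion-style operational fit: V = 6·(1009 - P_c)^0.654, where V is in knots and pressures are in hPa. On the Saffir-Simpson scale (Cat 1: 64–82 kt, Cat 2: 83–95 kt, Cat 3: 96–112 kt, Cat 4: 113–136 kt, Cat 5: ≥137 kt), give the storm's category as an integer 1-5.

5

ΔP = 1009 − 860 = 149 mb.
V ≈ 6 × 149^0.654 = 6 × 26.38 ≈ 158 kt.
158 kt falls in the Category 5 band.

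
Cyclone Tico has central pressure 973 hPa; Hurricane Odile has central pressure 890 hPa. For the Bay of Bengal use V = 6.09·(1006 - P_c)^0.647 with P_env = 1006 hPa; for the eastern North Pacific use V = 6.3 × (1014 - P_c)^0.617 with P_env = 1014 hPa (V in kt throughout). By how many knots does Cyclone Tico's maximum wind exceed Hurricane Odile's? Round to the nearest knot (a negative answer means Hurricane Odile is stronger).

-65 kt

Cyclone Tico: ΔP = 33; V ≈ 6.09 × 33^0.647 ≈ 58.49 kt.
Hurricane Odile: ΔP = 124; V ≈ 6.3 × 124^0.617 ≈ 123.31 kt.
Difference ≈ 58.49 − 123.31 = -64.82 → -65 kt.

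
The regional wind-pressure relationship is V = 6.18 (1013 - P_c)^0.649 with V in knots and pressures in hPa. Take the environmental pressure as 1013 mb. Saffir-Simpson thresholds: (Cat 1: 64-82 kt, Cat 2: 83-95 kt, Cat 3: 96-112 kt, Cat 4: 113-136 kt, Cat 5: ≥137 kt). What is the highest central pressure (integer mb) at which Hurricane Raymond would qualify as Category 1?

976 mb

Category 1 begins at V = 64 kt.
Required ΔP = (64/6.18)^(1/0.649) = 10.356^1.541 ≈ 36.66 mb.
P_c ≤ 1013 − 36.66 = 976.34, so the highest integer P_c is 976 mb.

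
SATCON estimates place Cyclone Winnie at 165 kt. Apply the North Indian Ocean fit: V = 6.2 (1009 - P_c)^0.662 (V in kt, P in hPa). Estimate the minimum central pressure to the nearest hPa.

ΔP = (V / 6.2)^(1/0.662) = (165/6.2)^1.511.
165/6.2 = 26.613; 26.613^1.511 ≈ 142.14 hPa.
P_c = 1009 − 142.14 = 866.86 ≈ 867 hPa.

867 hPa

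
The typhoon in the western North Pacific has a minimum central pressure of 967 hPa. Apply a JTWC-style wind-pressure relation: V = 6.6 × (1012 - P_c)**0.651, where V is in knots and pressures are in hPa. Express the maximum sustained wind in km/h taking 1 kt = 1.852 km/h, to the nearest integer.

146 km/h

ΔP = 1012 − 967 = 45 hPa.
V ≈ 6.6 × 45^0.651 = 6.6 × 11.919 ≈ 78.666 kt.
78.666 × 1.852 ≈ 145.69 km/h → 146 km/h.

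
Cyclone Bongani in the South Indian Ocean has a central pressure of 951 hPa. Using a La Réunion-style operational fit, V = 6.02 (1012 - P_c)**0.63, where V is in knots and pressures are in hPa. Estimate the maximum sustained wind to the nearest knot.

80 kt

ΔP = 1012 − 951 = 61 hPa.
61^0.63 ≈ 13.328.
V ≈ 6.02 × 13.328 ≈ 80.2 kt.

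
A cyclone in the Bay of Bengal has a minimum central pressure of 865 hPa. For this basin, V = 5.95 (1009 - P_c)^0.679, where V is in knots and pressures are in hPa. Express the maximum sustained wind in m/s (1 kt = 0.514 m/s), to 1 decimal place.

89.3 m/s

ΔP = 1009 − 865 = 144 hPa.
V ≈ 5.95 × 144^0.679 = 5.95 × 29.210 ≈ 173.798 kt.
173.798 × 0.514 ≈ 89.33 m/s → 89.3 m/s.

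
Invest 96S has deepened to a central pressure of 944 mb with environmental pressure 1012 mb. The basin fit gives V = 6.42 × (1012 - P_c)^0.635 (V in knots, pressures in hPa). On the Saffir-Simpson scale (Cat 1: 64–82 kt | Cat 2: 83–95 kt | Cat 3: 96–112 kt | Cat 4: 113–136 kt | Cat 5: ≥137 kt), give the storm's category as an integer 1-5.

2

ΔP = 1012 − 944 = 68 mb.
V ≈ 6.42 × 68^0.635 = 6.42 × 14.58 ≈ 94 kt.
94 kt falls in the Category 2 band.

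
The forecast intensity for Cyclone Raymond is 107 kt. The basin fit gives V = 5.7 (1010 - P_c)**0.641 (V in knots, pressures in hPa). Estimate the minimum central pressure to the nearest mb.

ΔP = (V / 5.7)^(1/0.641) = (107/5.7)^1.560.
107/5.7 = 18.772; 18.772^1.560 ≈ 97.00 mb.
P_c = 1010 − 97.00 = 913.00 ≈ 913 mb.

913 mb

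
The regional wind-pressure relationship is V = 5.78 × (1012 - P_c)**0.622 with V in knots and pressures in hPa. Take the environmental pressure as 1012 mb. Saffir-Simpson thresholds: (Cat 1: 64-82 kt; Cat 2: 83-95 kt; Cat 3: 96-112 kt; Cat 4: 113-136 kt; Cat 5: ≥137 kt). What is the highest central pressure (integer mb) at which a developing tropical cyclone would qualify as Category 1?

964 mb

Category 1 begins at V = 64 kt.
Required ΔP = (64/5.78)^(1/0.622) = 11.073^1.608 ≈ 47.74 mb.
P_c ≤ 1012 − 47.74 = 964.26, so the highest integer P_c is 964 mb.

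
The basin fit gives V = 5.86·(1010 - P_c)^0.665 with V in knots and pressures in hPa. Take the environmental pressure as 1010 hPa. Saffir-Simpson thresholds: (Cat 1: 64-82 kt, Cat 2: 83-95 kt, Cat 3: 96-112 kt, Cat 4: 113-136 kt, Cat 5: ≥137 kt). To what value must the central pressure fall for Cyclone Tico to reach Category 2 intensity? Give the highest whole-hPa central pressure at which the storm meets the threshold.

Category 2 begins at V = 83 kt.
Required ΔP = (83/5.86)^(1/0.665) = 14.164^1.504 ≈ 53.84 hPa.
P_c ≤ 1010 − 53.84 = 956.16, so the highest integer P_c is 956 hPa.

956 hPa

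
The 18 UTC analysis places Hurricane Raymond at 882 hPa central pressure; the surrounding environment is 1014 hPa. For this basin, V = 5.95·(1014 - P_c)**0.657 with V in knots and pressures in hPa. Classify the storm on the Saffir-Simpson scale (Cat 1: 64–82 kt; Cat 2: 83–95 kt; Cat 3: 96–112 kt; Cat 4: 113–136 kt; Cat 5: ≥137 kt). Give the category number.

ΔP = 1014 − 882 = 132 hPa.
V ≈ 5.95 × 132^0.657 = 5.95 × 24.73 ≈ 147 kt.
147 kt falls in the Category 5 band.

5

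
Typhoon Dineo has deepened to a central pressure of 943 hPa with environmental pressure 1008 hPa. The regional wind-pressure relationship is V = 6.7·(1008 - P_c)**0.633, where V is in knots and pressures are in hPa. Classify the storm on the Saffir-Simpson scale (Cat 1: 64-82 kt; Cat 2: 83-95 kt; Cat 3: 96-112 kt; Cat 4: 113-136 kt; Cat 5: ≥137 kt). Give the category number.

2

ΔP = 1008 − 943 = 65 hPa.
V ≈ 6.7 × 65^0.633 = 6.7 × 14.05 ≈ 94 kt.
94 kt falls in the Category 2 band.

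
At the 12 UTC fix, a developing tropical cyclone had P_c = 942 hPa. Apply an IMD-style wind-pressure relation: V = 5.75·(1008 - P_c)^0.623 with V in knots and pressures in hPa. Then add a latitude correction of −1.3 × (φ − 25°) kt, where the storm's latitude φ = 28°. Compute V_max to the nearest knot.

74 kt

ΔP = 1008 − 942 = 66 hPa.
66^0.623 ≈ 13.601.
V ≈ 5.75 × 13.601 ≈ 78.2 kt.
Latitude correction: −1.3 × (28 − 25) = -3.9 kt.
Corrected V ≈ 74.3 kt → 74 kt.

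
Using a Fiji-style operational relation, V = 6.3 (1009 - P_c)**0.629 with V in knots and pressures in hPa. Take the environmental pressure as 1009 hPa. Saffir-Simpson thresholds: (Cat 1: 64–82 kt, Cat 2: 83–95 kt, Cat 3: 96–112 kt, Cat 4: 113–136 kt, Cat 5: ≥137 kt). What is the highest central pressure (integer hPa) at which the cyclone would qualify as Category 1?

Category 1 begins at V = 64 kt.
Required ΔP = (64/6.3)^(1/0.629) = 10.159^1.590 ≈ 39.87 hPa.
P_c ≤ 1009 − 39.87 = 969.13, so the highest integer P_c is 969 hPa.

969 hPa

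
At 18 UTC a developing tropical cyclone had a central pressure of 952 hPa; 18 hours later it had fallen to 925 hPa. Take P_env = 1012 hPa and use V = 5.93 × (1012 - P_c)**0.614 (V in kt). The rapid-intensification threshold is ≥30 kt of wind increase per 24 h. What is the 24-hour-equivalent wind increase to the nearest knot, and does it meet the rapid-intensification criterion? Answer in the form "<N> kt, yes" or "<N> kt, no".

25 kt, no

V₁: ΔP = 60, V ≈ 5.93 × 60^0.614 ≈ 73.26 kt.
V₂: ΔP = 87, V ≈ 5.93 × 87^0.614 ≈ 92.03 kt.
ΔV over 18 h = 18.77 kt → 24 h equivalent = 18.77 × 24/18 ≈ 25.03 kt.
25 kt < 30 kt ⇒ not rapid intensification.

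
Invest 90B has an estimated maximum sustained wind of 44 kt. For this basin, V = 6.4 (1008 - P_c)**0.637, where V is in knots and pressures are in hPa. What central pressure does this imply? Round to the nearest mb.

987 mb

ΔP = (V / 6.4)^(1/0.637) = (44/6.4)^1.570.
44/6.4 = 6.875; 6.875^1.570 ≈ 20.63 mb.
P_c = 1008 − 20.63 = 987.37 ≈ 987 mb.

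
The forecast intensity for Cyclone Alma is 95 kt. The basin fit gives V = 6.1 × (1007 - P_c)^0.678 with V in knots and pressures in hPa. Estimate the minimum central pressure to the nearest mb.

ΔP = (V / 6.1)^(1/0.678) = (95/6.1)^1.475.
95/6.1 = 15.574; 15.574^1.475 ≈ 57.37 mb.
P_c = 1007 − 57.37 = 949.63 ≈ 950 mb.

950 mb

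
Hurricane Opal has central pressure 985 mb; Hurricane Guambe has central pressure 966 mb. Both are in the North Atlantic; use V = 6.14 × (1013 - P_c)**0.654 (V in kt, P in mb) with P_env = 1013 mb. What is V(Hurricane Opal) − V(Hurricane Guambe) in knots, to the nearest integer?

Hurricane Opal: ΔP = 28; V ≈ 6.14 × 28^0.654 ≈ 54.28 kt.
Hurricane Guambe: ΔP = 47; V ≈ 6.14 × 47^0.654 ≈ 76.16 kt.
Difference ≈ 54.28 − 76.16 = -21.88 → -22 kt.

-22 kt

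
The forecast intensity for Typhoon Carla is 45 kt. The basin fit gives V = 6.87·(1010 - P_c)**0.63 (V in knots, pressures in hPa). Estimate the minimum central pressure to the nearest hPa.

ΔP = (V / 6.87)^(1/0.63) = (45/6.87)^1.587.
45/6.87 = 6.550; 6.550^1.587 ≈ 19.75 hPa.
P_c = 1010 − 19.75 = 990.25 ≈ 990 hPa.

990 hPa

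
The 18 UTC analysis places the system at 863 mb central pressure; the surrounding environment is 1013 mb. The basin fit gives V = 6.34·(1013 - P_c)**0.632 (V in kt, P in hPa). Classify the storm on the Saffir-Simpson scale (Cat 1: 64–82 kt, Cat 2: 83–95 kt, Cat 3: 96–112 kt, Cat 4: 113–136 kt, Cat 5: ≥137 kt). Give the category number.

5

ΔP = 1013 − 863 = 150 mb.
V ≈ 6.34 × 150^0.632 = 6.34 × 23.73 ≈ 150 kt.
150 kt falls in the Category 5 band.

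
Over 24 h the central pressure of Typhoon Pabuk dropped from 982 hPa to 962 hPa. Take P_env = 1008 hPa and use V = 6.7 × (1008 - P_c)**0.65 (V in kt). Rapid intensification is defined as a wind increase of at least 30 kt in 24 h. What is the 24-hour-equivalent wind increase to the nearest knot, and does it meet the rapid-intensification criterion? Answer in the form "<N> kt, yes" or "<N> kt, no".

25 kt, no

V₁: ΔP = 26, V ≈ 6.7 × 26^0.65 ≈ 55.69 kt.
V₂: ΔP = 46, V ≈ 6.7 × 46^0.65 ≈ 80.70 kt.
ΔV over 24 h = 25.01 kt → 24 h equivalent = 25.01 × 24/24 ≈ 25.01 kt.
25 kt < 30 kt ⇒ not rapid intensification.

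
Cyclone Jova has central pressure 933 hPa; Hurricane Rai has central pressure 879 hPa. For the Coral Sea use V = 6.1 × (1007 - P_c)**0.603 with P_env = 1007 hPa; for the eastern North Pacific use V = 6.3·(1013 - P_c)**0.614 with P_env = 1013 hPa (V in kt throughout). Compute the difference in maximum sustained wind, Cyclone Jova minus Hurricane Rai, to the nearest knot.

Cyclone Jova: ΔP = 74; V ≈ 6.1 × 74^0.603 ≈ 81.75 kt.
Hurricane Rai: ΔP = 134; V ≈ 6.3 × 134^0.614 ≈ 127.46 kt.
Difference ≈ 81.75 − 127.46 = -45.71 → -46 kt.

-46 kt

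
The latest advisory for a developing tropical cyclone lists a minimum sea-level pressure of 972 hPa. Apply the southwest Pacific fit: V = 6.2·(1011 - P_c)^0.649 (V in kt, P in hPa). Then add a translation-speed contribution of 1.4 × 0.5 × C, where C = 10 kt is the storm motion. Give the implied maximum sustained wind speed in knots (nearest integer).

74 kt

ΔP = 1011 − 972 = 39 hPa.
39^0.649 ≈ 10.780.
V ≈ 6.2 × 10.780 ≈ 66.8 kt.
Translation term: 1.4 × 0.5 × 10 = 7 kt.
Corrected V ≈ 73.8 kt → 74 kt.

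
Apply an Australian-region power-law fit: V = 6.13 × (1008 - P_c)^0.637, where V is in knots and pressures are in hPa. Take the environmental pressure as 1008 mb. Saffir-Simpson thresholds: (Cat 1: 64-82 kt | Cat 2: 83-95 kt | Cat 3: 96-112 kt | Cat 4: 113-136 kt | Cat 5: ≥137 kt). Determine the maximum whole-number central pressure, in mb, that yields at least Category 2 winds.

948 mb

Category 2 begins at V = 83 kt.
Required ΔP = (83/6.13)^(1/0.637) = 13.540^1.570 ≈ 59.77 mb.
P_c ≤ 1008 − 59.77 = 948.23, so the highest integer P_c is 948 mb.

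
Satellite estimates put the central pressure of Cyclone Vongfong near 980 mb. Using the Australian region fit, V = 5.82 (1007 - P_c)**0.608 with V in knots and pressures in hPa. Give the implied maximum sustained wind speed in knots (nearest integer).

ΔP = 1007 − 980 = 27 mb.
27^0.608 ≈ 7.418.
V ≈ 5.82 × 7.418 ≈ 43.2 kt.

43 kt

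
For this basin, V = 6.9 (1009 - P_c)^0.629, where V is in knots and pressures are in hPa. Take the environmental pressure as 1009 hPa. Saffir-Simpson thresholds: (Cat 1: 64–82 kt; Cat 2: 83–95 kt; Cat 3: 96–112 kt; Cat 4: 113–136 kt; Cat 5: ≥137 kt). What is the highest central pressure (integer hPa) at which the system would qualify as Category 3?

943 hPa

Category 3 begins at V = 96 kt.
Required ΔP = (96/6.9)^(1/0.629) = 13.913^1.590 ≈ 65.74 hPa.
P_c ≤ 1009 − 65.74 = 943.26, so the highest integer P_c is 943 hPa.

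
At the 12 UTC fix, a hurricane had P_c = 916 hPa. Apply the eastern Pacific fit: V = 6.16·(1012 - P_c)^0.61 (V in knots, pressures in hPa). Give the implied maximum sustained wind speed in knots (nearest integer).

ΔP = 1012 − 916 = 96 hPa.
96^0.61 ≈ 16.188.
V ≈ 6.16 × 16.188 ≈ 99.7 kt.

100 kt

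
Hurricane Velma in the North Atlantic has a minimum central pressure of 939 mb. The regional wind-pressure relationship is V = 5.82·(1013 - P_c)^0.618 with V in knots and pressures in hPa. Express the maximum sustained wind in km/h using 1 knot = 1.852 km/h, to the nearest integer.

ΔP = 1013 − 939 = 74 mb.
V ≈ 5.82 × 74^0.618 = 5.82 × 14.295 ≈ 83.197 kt.
83.197 × 1.852 ≈ 154.08 km/h → 154 km/h.

154 km/h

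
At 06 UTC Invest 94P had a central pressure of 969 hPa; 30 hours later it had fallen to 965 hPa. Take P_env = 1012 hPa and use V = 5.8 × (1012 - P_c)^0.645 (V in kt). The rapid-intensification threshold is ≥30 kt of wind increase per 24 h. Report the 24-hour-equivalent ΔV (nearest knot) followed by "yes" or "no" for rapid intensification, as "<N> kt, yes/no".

V₁: ΔP = 43, V ≈ 5.8 × 43^0.645 ≈ 65.62 kt.
V₂: ΔP = 47, V ≈ 5.8 × 47^0.645 ≈ 69.49 kt.
ΔV over 30 h = 3.87 kt → 24 h equivalent = 3.87 × 24/30 ≈ 3.10 kt.
3 kt < 30 kt ⇒ not rapid intensification.

3 kt, no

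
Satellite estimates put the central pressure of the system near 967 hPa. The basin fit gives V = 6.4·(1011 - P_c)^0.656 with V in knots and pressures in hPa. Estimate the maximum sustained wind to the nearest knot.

ΔP = 1011 − 967 = 44 hPa.
44^0.656 ≈ 11.970.
V ≈ 6.4 × 11.970 ≈ 76.6 kt.

77 kt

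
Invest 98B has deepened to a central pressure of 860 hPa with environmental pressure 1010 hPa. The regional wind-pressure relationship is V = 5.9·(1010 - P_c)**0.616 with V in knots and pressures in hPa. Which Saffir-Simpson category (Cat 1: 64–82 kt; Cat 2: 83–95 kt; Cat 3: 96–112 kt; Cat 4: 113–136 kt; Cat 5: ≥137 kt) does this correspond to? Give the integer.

ΔP = 1010 − 860 = 150 hPa.
V ≈ 5.9 × 150^0.616 = 5.9 × 21.90 ≈ 129 kt.
129 kt falls in the Category 4 band.

4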